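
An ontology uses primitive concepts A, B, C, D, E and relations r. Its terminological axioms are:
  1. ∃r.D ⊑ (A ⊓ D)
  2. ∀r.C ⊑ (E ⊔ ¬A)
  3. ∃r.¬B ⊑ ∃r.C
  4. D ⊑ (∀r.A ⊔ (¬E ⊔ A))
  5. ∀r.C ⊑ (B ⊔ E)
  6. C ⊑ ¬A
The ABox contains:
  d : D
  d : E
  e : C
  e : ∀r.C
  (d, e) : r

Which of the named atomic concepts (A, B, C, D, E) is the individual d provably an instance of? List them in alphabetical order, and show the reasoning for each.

{A, D, E}

1. d : A?  L(d) = {D, E} ∪ {¬A}
   clash {A, ¬A} at d — d ∈ A
2. d : B?  L(d) = {D, E} ∪ {¬B}
   apply at d: D⊑(∀r.A ⊔ (¬E ⊔ A))
   open: L(d) ⊇ {A, D, E, ¬B, ¬C, …} (+ ∃-successors) — d ∉ B possible
3. d : C?  L(d) = {D, E} ∪ {¬C}
   apply at d: D⊑(∀r.A ⊔ (¬E ⊔ A))
   open: L(d) ⊇ {A, D, E, ¬C, ∀r.B, …} (+ ∃-successors) — d ∉ C possible
4. d : D?  L(d) = {D, E} ∪ {¬D}
   clash {D, ¬D} at d — d ∈ D
5. d : E?  L(d) = {D, E} ∪ {¬E}
   clash {E, ¬E} at d — d ∈ E
6. Entailed for d: {A, D, E}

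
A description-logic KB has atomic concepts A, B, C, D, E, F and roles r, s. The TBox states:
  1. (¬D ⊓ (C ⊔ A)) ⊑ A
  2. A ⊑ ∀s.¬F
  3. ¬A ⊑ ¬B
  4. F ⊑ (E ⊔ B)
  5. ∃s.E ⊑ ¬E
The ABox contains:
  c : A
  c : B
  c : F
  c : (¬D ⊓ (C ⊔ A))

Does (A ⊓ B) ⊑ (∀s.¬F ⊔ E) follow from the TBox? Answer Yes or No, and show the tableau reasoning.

1. (A ⊓ B) ⊑ (∀s.¬F ⊔ E)  ⇔  ((A ⊓ B) ⊓ (∃s.F ⊓ ¬E)) unsat w.r.t. T
   all branches close; clash {F, ¬F} at an ∃-successor
2. Hence (A ⊓ B) ⊑ (∀s.¬F ⊔ E): entailed.

Yes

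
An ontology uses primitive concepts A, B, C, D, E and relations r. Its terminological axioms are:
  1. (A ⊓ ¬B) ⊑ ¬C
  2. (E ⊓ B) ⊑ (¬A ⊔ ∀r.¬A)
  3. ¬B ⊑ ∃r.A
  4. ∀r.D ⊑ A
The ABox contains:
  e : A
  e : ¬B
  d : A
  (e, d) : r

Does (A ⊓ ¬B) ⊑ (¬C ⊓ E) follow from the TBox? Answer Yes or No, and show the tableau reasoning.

No

1. (A ⊓ ¬B) ⊑ (¬C ⊓ E)  ⇔  ((A ⊓ ¬B) ⊓ (C ⊔ ¬E)) unsat w.r.t. T
   apply at x₀: (A ⊓ ¬B)⊑¬C; ¬B⊑∃r.A
   open: L(x₀) ⊇ {A, ¬B, ¬C, ¬E, ∃r.A} (+ ∃-successors)
2. Hence (A ⊓ ¬B) ⊑ (¬C ⊓ E): not entailed.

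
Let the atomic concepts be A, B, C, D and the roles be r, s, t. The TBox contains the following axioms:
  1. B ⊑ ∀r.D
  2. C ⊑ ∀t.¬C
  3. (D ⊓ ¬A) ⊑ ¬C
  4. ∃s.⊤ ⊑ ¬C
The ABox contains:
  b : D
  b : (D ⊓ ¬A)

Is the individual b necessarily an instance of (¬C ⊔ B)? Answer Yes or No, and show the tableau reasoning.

Yes

1. b : (¬C ⊔ B)?  L(b) = {D, (D ⊓ ¬A)} ∪ {(C ⊓ ¬B)}
   clash {C, ¬C} at b — b ∈ (¬C ⊔ B)
2. Hence b : (¬C ⊔ B): entailed.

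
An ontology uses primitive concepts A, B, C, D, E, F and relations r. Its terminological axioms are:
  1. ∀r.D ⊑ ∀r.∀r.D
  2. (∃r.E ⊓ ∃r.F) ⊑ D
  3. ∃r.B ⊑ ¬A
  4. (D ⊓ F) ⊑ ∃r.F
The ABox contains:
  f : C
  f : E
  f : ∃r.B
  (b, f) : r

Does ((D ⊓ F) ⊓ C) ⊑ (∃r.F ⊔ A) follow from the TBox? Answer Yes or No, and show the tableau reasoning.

1. ((D ⊓ F) ⊓ C) ⊑ (∃r.F ⊔ A)  ⇔  (((D ⊓ F) ⊓ C) ⊓ (∀r.¬F ⊓ ¬A)) unsat w.r.t. T
   all branches close; clash {F, ¬F} at an ∃-successor
2. Hence ((D ⊓ F) ⊓ C) ⊑ (∃r.F ⊔ A): entailed.

Yes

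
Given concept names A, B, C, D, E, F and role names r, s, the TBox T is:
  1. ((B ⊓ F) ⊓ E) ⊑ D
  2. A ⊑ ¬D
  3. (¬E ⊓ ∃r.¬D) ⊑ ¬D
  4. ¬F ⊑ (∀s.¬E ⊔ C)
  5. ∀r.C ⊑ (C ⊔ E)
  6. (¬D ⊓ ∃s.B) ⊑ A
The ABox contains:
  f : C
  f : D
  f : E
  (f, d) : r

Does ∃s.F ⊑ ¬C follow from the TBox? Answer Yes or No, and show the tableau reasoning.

1. ∃s.F ⊑ ¬C  ⇔  (∃s.F ⊓ C) unsat w.r.t. T
   open: L(x₀) ⊇ {C, D, E, F, ¬A, …} (+ ∃-successors)
2. Hence ∃s.F ⊑ ¬C: not entailed.

No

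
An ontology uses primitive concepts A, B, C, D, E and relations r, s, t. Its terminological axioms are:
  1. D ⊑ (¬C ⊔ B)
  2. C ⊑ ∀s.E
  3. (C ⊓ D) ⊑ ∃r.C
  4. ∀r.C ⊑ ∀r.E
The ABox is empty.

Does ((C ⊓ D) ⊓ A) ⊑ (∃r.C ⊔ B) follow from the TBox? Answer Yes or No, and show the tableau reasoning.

Yes

1. ((C ⊓ D) ⊓ A) ⊑ (∃r.C ⊔ B)  ⇔  (((C ⊓ D) ⊓ A) ⊓ (∀r.¬C ⊓ ¬B)) unsat w.r.t. T
   all branches close; clash {B, ¬B} at x₀
2. Hence ((C ⊓ D) ⊓ A) ⊑ (∃r.C ⊔ B): entailed.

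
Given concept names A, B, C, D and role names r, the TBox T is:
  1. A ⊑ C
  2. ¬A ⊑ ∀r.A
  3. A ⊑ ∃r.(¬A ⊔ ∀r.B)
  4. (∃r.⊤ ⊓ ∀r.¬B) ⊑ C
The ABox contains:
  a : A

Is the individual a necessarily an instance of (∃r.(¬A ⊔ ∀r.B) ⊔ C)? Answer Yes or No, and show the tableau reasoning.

1. a : (∃r.(¬A ⊔ ∀r.B) ⊔ C)?  L(a) = {A} ∪ {(∀r.(A ⊓ ∃r.¬B) ⊓ ¬C)}
   clash {C, ¬C} at a — a ∈ (∃r.(¬A ⊔ ∀r.B) ⊔ C)
2. Hence a : (∃r.(¬A ⊔ ∀r.B) ⊔ C): entailed.

Yes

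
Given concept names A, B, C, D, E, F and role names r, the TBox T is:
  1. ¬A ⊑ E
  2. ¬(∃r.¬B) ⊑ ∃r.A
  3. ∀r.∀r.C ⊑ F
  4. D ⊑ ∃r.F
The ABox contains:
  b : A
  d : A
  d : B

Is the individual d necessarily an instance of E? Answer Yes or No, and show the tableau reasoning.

1. d : E?  L(d) = {A, B} ∪ {¬E}
   open: L(d) ⊇ {A, B, ¬D, ¬E, ∃r.¬B, …} (+ ∃-successors) — d ∉ E possible
2. Hence d : E: not entailed.

No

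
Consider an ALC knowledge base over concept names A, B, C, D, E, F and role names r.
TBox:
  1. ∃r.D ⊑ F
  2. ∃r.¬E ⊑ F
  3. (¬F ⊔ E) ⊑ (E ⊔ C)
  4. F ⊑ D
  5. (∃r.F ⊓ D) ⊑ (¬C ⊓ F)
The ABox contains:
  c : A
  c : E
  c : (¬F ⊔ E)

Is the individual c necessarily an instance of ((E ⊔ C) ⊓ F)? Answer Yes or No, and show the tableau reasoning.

1. c : ((E ⊔ C) ⊓ F)?  L(c) = {A, E, (¬F ⊔ E)} ∪ {((¬E ⊓ ¬C) ⊔ ¬F)}
   apply at c: (¬F ⊔ E)⊑(E ⊔ C)
   open: L(c) ⊇ {A, E, ¬F, ∀r.E, ∀r.¬D, …} — c ∉ ((E ⊔ C) ⊓ F) possible
2. Hence c : ((E ⊔ C) ⊓ F): not entailed.

No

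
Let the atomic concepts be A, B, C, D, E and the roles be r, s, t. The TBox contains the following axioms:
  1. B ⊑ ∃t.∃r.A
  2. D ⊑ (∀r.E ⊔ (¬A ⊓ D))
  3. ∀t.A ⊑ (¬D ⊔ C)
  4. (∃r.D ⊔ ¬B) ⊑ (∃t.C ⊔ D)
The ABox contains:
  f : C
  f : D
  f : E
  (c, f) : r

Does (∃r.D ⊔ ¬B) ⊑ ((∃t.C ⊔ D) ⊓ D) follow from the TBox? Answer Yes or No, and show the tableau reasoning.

1. (∃r.D ⊔ ¬B) ⊑ ((∃t.C ⊔ D) ⊓ D)  ⇔  ((∃r.D ⊔ ¬B) ⊓ ((∀t.¬C ⊓ ¬D) ⊔ ¬D)) unsat w.r.t. T
   apply at x₀: (∃r.D ⊔ ¬B)⊑(∃t.C ⊔ D)
   open: L(x₀) ⊇ {¬B, ¬D, ∃r.D, ∃t.C, ∃t.¬A} (+ ∃-successors)
2. Hence (∃r.D ⊔ ¬B) ⊑ ((∃t.C ⊔ D) ⊓ D): not entailed.

No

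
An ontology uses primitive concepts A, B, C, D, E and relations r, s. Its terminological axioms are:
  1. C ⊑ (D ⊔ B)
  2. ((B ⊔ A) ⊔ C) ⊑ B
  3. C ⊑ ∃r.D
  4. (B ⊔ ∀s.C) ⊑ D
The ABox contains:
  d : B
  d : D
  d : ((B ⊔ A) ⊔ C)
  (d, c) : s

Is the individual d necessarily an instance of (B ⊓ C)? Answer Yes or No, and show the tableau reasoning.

No

1. d : (B ⊓ C)?  L(d) = {B, D, ((B ⊔ A) ⊔ C)} ∪ {(¬B ⊔ ¬C)}
   open: L(d) ⊇ {B, D, ¬C} — d ∉ (B ⊓ C) possible
2. Hence d : (B ⊓ C): not entailed.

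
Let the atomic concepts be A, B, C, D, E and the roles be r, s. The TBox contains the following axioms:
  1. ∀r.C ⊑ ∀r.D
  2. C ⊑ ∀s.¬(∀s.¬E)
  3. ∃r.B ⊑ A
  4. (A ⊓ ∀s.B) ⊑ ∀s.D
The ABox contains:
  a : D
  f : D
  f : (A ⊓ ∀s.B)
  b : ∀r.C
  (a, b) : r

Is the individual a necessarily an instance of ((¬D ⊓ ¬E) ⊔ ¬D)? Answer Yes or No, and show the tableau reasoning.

1. a : ((¬D ⊓ ¬E) ⊔ ¬D)?  L(a) = {D} ∪ {((D ⊔ E) ⊓ D)}
   open: L(a) ⊇ {D, ¬A, ¬C, ∀r.¬B, ∃r.¬C} (+ ∃-successors) — a ∉ ((¬D ⊓ ¬E) ⊔ ¬D) possible
2. Hence a : ((¬D ⊓ ¬E) ⊔ ¬D): not entailed.

No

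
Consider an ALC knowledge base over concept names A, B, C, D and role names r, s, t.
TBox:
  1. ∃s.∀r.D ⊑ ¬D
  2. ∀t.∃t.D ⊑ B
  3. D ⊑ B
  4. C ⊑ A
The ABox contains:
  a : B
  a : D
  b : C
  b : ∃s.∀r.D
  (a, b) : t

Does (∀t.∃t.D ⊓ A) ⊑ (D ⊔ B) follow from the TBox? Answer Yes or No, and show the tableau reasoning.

1. (∀t.∃t.D ⊓ A) ⊑ (D ⊔ B)  ⇔  ((∀t.∃t.D ⊓ A) ⊓ (¬D ⊓ ¬B)) unsat w.r.t. T
   all branches close; clash {B, ¬B} at x₀
2. Hence (∀t.∃t.D ⊓ A) ⊑ (D ⊔ B): entailed.

Yes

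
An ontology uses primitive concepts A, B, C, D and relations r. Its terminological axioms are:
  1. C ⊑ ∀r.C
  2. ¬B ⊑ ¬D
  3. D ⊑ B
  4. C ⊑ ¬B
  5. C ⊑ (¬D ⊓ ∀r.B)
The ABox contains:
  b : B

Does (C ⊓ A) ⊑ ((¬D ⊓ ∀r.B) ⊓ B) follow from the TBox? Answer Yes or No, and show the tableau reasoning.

1. (C ⊓ A) ⊑ ((¬D ⊓ ∀r.B) ⊓ B)  ⇔  ((C ⊓ A) ⊓ ((D ⊔ ∃r.¬B) ⊔ ¬B)) unsat w.r.t. T
   apply at x₀: C⊑∀r.C; C⊑¬B; C⊑(¬D ⊓ ∀r.B)
   open: L(x₀) ⊇ {A, C, ¬B, ¬D, ∀r.B, …}
2. Hence (C ⊓ A) ⊑ ((¬D ⊓ ∀r.B) ⊓ B): not entailed.

No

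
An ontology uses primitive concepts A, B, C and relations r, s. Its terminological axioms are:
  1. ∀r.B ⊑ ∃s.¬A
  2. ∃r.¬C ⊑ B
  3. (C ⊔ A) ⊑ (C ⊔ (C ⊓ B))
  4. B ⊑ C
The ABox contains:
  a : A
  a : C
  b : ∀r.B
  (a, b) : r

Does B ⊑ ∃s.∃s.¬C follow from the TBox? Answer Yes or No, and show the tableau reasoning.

No

1. B ⊑ ∃s.∃s.¬C  ⇔  (B ⊓ ∀s.∀s.C) unsat w.r.t. T
   apply at x₀: B⊑C
   open: L(x₀) ⊇ {B, C, ∀s.∀s.C, ∃r.¬B} (+ ∃-successors)
2. Hence B ⊑ ∃s.∃s.¬C: not entailed.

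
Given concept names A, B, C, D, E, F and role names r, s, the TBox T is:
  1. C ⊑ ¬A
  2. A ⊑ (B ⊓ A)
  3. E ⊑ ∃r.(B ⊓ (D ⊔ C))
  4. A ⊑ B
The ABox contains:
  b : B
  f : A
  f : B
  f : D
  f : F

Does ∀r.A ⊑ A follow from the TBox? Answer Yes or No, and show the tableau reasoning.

1. ∀r.A ⊑ A  ⇔  (∀r.A ⊓ ¬A) unsat w.r.t. T
   open: L(x₀) ⊇ {¬A, ¬E, ∀r.A}
2. Hence ∀r.A ⊑ A: not entailed.

No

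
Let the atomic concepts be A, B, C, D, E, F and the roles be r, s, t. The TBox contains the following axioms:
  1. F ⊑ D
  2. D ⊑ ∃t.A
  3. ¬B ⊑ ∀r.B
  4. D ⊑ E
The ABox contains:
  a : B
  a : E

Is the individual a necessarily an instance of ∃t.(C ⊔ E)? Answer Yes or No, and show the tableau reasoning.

1. a : ∃t.(C ⊔ E)?  L(a) = {B, E} ∪ {∀t.(¬C ⊓ ¬E)}
   open: L(a) ⊇ {B, E, ¬D, ¬F, ∀t.(¬C ⊓ ¬E)} — a ∉ ∃t.(C ⊔ E) possible
2. Hence a : ∃t.(C ⊔ E): not entailed.

No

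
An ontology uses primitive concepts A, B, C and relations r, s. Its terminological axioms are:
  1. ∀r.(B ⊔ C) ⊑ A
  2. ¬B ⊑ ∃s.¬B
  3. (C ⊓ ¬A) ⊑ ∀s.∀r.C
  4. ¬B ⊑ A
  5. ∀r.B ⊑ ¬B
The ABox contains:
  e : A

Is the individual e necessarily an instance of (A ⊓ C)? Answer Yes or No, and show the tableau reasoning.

No

1. e : (A ⊓ C)?  L(e) = {A} ∪ {(¬A ⊔ ¬C)}
   open: L(e) ⊇ {A, B, ¬C, ∃r.¬B} (+ ∃-successors) — e ∉ (A ⊓ C) possible
2. Hence e : (A ⊓ C): not entailed.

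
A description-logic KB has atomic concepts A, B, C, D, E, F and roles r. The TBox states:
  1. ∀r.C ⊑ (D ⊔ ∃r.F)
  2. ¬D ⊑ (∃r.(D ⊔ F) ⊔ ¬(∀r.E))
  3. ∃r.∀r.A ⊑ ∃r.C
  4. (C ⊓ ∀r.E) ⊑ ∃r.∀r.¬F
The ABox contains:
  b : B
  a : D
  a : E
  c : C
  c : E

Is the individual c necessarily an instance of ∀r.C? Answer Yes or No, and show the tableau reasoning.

1. c : ∀r.C?  L(c) = {C, E} ∪ {∃r.¬C}
   open: L(c) ⊇ {C, D, E, ∀r.∃r.¬A, ∃r.¬C, …} (+ ∃-successors) — c ∉ ∀r.C possible
2. Hence c : ∀r.C: not entailed.

No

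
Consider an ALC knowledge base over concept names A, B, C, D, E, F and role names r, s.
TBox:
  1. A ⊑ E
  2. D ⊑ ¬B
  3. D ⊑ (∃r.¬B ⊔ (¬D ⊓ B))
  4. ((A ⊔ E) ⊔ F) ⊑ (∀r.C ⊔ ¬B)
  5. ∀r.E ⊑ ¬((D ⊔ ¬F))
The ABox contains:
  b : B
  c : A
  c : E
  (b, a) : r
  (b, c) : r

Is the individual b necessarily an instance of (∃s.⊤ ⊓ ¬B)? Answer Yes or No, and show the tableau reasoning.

No

1. b : (∃s.⊤ ⊓ ¬B)?  L(b) = {B} ∪ {(∀s.⊥ ⊔ B)}
   open: L(b) ⊇ {B, ¬A, ¬D, ¬E, ¬F, …} (+ ∃-successors) — b ∉ (∃s.⊤ ⊓ ¬B) possible
2. Hence b : (∃s.⊤ ⊓ ¬B): not entailed.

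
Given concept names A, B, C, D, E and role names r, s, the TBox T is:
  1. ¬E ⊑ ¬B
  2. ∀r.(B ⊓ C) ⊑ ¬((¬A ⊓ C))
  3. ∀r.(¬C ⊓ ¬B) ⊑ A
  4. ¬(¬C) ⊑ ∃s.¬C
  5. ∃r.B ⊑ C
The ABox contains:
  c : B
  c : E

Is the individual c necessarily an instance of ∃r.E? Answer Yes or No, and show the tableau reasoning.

No

1. c : ∃r.E?  L(c) = {B, E} ∪ {∀r.¬E}
   open: L(c) ⊇ {B, E, ¬C, ∀r.¬B, ∀r.¬E, …} (+ ∃-successors) — c ∉ ∃r.E possible
2. Hence c : ∃r.E: not entailed.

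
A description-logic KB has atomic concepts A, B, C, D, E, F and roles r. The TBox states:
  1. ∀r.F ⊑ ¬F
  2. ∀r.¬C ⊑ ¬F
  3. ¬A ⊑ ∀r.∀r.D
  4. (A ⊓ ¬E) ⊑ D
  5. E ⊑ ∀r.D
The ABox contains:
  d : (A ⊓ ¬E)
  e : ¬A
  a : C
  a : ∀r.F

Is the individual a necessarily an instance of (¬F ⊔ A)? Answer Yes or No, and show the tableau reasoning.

Yes

1. a : (¬F ⊔ A)?  L(a) = {C, ∀r.F} ∪ {(F ⊓ ¬A)}
   clash {F, ¬F} at a — a ∈ (¬F ⊔ A)
2. Hence a : (¬F ⊔ A): entailed.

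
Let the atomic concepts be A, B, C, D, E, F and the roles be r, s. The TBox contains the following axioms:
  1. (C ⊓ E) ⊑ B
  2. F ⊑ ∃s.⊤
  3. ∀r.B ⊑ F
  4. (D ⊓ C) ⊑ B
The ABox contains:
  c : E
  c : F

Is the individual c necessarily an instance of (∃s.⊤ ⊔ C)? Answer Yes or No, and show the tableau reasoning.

Yes

1. c : (∃s.⊤ ⊔ C)?  L(c) = {E, F} ∪ {(∀s.⊥ ⊓ ¬C)}
   clash ⊥ at an ∃-successor — c ∈ (∃s.⊤ ⊔ C)
2. Hence c : (∃s.⊤ ⊔ C): entailed.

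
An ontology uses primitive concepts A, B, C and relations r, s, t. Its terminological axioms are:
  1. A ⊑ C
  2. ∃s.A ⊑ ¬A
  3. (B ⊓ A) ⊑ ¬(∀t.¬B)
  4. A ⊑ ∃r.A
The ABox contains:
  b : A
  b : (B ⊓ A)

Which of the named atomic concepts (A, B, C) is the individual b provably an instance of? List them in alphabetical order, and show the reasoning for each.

1. b : A?  L(b) = {A, (B ⊓ A)} ∪ {¬A}
   clash {A, ¬A} at b — b ∈ A
2. b : B?  L(b) = {A, (B ⊓ A)} ∪ {¬B}
   clash {B, ¬B} at b — b ∈ B
3. b : C?  L(b) = {A, (B ⊓ A)} ∪ {¬C}
   clash {C, ¬C} at b — b ∈ C
4. Entailed for b: {A, B, C}

{A, B, C}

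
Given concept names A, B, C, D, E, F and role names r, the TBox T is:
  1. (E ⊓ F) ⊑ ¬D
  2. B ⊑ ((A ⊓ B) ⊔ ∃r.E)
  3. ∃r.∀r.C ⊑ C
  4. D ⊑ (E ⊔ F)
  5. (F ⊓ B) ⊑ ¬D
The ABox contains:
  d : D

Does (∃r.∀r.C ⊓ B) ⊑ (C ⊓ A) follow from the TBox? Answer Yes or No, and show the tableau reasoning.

No

1. (∃r.∀r.C ⊓ B) ⊑ (C ⊓ A)  ⇔  ((∃r.∀r.C ⊓ B) ⊓ (¬C ⊔ ¬A)) unsat w.r.t. T
   apply at x₀: B⊑((A ⊓ B) ⊔ ∃r.E); ∃r.∀r.C⊑C
   open: L(x₀) ⊇ {B, C, ¬A, ¬D, ∃r.E, …} (+ ∃-successors)
2. Hence (∃r.∀r.C ⊓ B) ⊑ (C ⊓ A): not entailed.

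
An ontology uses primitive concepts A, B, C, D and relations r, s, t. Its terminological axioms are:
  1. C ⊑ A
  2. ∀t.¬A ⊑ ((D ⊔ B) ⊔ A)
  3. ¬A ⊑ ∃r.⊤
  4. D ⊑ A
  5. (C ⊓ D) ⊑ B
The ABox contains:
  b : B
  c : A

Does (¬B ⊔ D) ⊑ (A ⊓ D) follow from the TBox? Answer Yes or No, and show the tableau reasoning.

1. (¬B ⊔ D) ⊑ (A ⊓ D)  ⇔  ((¬B ⊔ D) ⊓ (¬A ⊔ ¬D)) unsat w.r.t. T
   open: L(x₀) ⊇ {A, ¬B, ¬D, ∃t.A} (+ ∃-successors)
2. Hence (¬B ⊔ D) ⊑ (A ⊓ D): not entailed.

No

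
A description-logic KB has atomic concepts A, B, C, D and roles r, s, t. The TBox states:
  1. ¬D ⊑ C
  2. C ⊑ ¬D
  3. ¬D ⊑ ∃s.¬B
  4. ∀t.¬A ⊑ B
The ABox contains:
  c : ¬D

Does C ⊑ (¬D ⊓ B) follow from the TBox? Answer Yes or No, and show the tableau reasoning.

No

1. C ⊑ (¬D ⊓ B)  ⇔  (C ⊓ (D ⊔ ¬B)) unsat w.r.t. T
   apply at x₀: C⊑¬D
   open: L(x₀) ⊇ {C, ¬B, ¬D, ∃s.¬B, ∃t.A} (+ ∃-successors)
2. Hence C ⊑ (¬D ⊓ B): not entailed.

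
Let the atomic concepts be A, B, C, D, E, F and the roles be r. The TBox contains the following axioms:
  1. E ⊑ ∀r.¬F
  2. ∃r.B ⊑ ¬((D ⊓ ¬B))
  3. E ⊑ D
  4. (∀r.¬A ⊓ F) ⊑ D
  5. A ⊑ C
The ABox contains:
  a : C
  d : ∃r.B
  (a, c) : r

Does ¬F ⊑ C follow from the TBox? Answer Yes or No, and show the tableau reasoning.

1. ¬F ⊑ C  ⇔  (¬F ⊓ ¬C) unsat w.r.t. T
   open: L(x₀) ⊇ {¬A, ¬C, ¬E, ¬F, ∀r.¬B}
2. Hence ¬F ⊑ C: not entailed.

No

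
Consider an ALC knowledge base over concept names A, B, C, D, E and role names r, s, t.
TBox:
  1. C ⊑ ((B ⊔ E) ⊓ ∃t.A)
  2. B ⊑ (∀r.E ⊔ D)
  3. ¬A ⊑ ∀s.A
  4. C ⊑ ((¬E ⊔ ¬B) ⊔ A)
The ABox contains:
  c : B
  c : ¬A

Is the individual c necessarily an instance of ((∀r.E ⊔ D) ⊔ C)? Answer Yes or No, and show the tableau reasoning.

1. c : ((∀r.E ⊔ D) ⊔ C)?  L(c) = {B, ¬A} ∪ {((∃r.¬E ⊓ ¬D) ⊓ ¬C)}
   clash {D, ¬D} at c — c ∈ ((∀r.E ⊔ D) ⊔ C)
2. Hence c : ((∀r.E ⊔ D) ⊔ C): entailed.

Yes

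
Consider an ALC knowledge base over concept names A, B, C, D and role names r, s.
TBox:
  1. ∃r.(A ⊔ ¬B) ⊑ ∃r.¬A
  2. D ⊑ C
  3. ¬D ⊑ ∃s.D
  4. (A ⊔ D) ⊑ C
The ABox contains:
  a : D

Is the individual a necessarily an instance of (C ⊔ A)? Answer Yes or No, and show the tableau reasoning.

1. a : (C ⊔ A)?  L(a) = {D} ∪ {(¬C ⊓ ¬A)}
   clash {C, ¬C} at a — a ∈ (C ⊔ A)
2. Hence a : (C ⊔ A): entailed.

Yes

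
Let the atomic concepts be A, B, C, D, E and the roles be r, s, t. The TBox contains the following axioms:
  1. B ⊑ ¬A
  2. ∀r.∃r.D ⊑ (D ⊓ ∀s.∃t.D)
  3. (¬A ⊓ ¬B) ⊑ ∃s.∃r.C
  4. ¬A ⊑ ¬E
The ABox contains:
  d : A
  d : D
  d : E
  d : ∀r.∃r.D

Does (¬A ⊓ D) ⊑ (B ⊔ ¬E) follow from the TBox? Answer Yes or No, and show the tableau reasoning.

Yes

1. (¬A ⊓ D) ⊑ (B ⊔ ¬E)  ⇔  ((¬A ⊓ D) ⊓ (¬B ⊓ E)) unsat w.r.t. T
   all branches close; clash {E, ¬E} at x₀
2. Hence (¬A ⊓ D) ⊑ (B ⊔ ¬E): entailed.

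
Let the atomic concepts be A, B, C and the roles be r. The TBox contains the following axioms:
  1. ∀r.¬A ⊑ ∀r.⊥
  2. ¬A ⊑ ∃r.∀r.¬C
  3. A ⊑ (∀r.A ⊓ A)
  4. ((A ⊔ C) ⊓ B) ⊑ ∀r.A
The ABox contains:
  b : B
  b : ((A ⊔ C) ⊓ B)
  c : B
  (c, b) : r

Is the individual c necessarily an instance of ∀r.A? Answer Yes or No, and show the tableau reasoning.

1. c : ∀r.A?  L(c) = {B} ∪ {∃r.¬A}
   open: L(c) ⊇ {B, ¬A, ¬C, ∃r.A, ∃r.¬A, …} (+ ∃-successors) — c ∉ ∀r.A possible
2. Hence c : ∀r.A: not entailed.

No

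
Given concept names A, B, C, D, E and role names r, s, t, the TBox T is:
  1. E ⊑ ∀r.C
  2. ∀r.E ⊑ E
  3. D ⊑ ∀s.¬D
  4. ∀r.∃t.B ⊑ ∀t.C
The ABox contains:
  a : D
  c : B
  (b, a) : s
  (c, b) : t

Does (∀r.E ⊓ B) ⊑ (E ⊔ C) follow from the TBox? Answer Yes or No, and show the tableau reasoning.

Yes

1. (∀r.E ⊓ B) ⊑ (E ⊔ C)  ⇔  ((∀r.E ⊓ B) ⊓ (¬E ⊓ ¬C)) unsat w.r.t. T
   all branches close; clash {E, ¬E} at x₀
2. Hence (∀r.E ⊓ B) ⊑ (E ⊔ C): entailed.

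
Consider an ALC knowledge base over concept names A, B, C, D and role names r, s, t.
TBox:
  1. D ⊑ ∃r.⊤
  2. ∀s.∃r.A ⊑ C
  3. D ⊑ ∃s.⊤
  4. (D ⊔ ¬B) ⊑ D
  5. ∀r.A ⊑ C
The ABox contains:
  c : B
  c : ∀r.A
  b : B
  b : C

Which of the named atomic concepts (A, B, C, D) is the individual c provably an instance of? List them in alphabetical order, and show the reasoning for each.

1. c : A?  L(c) = {B, ∀r.A} ∪ {¬A}
   apply at c: ∀r.A⊑C
   open: L(c) ⊇ {B, C, ¬A, ¬D, ∀r.A} — c ∉ A possible
2. c : B?  L(c) = {B, ∀r.A} ∪ {¬B}
   clash {B, ¬B} at c — c ∈ B
3. c : C?  L(c) = {B, ∀r.A} ∪ {¬C}
   clash {C, ¬C} at c — c ∈ C
4. c : D?  L(c) = {B, ∀r.A} ∪ {¬D}
   apply at c: ∀r.A⊑C
   open: L(c) ⊇ {B, C, ¬D, ∀r.A} — c ∉ D possible
5. Entailed for c: {B, C}

{B, C}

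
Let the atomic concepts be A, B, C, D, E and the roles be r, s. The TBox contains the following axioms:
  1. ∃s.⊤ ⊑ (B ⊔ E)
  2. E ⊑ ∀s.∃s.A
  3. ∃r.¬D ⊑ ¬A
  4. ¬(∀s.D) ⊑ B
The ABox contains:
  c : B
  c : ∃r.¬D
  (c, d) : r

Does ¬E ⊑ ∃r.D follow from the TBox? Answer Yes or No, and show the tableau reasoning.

No

1. ¬E ⊑ ∃r.D  ⇔  (¬E ⊓ ∀r.¬D) unsat w.r.t. T
   open: L(x₀) ⊇ {¬E, ∀r.D, ∀r.¬D, ∀s.D, ∀s.⊥}
2. Hence ¬E ⊑ ∃r.D: not entailed.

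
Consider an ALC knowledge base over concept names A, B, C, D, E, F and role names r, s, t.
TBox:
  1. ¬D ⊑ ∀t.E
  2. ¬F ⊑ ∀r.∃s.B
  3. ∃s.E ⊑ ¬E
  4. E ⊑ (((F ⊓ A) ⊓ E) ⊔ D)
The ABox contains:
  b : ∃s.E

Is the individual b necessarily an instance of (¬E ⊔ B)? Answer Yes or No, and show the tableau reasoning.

Yes

1. b : (¬E ⊔ B)?  L(b) = {∃s.E} ∪ {(E ⊓ ¬B)}
   clash {E, ¬E} at b — b ∈ (¬E ⊔ B)
2. Hence b : (¬E ⊔ B): entailed.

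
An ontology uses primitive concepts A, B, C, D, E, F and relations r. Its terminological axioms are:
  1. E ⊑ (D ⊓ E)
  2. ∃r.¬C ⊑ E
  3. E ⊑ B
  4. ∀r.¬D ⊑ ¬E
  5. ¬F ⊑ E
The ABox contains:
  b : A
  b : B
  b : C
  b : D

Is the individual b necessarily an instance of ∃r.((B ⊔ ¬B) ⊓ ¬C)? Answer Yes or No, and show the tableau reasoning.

No

1. b : ∃r.((B ⊔ ¬B) ⊓ ¬C)?  L(b) = {A, B, C, D} ∪ {∀r.((¬B ⊓ B) ⊔ C)}
   open: L(b) ⊇ {A, B, C, D, F, …} — b ∉ ∃r.((B ⊔ ¬B) ⊓ ¬C) possible
2. Hence b : ∃r.((B ⊔ ¬B) ⊓ ¬C): not entailed.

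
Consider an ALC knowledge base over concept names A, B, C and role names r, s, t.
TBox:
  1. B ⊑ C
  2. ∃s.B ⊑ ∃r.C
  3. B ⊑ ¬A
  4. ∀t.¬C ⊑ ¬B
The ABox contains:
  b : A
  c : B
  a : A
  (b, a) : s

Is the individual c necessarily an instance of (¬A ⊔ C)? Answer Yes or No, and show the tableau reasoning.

Yes

1. c : (¬A ⊔ C)?  L(c) = {B} ∪ {(A ⊓ ¬C)}
   clash {C, ¬C} at c — c ∈ (¬A ⊔ C)
2. Hence c : (¬A ⊔ C): entailed.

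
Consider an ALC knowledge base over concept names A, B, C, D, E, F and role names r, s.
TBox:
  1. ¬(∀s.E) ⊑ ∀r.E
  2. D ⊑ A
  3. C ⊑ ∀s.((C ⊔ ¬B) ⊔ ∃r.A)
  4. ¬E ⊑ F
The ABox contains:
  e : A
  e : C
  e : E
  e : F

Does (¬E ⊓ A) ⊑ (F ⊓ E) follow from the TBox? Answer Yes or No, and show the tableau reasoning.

1. (¬E ⊓ A) ⊑ (F ⊓ E)  ⇔  ((¬E ⊓ A) ⊓ (¬F ⊔ ¬E)) unsat w.r.t. T
   apply at x₀: ¬E⊑F
   open: L(x₀) ⊇ {A, F, ¬C, ¬E, ∀s.E}
2. Hence (¬E ⊓ A) ⊑ (F ⊓ E): not entailed.

No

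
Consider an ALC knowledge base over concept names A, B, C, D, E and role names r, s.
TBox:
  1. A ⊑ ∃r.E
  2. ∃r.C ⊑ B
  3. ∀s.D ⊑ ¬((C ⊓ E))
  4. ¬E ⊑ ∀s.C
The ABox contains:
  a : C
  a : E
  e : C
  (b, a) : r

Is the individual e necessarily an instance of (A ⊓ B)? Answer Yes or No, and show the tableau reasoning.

1. e : (A ⊓ B)?  L(e) = {C} ∪ {(¬A ⊔ ¬B)}
   open: L(e) ⊇ {C, E, ¬A, ∀r.¬C, ∃s.¬D} (+ ∃-successors) — e ∉ (A ⊓ B) possible
2. Hence e : (A ⊓ B): not entailed.

No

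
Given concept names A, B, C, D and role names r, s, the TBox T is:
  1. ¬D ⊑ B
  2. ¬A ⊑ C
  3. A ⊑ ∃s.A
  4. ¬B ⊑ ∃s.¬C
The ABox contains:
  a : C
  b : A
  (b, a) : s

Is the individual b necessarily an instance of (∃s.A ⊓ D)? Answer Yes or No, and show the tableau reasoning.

1. b : (∃s.A ⊓ D)?  L(b) = {A} ∪ {(∀s.¬A ⊔ ¬D)}
   apply at b: A⊑∃s.A
   open: L(b) ⊇ {A, B, ¬D, ∃s.A} (+ ∃-successors) — b ∉ (∃s.A ⊓ D) possible
2. Hence b : (∃s.A ⊓ D): not entailed.

No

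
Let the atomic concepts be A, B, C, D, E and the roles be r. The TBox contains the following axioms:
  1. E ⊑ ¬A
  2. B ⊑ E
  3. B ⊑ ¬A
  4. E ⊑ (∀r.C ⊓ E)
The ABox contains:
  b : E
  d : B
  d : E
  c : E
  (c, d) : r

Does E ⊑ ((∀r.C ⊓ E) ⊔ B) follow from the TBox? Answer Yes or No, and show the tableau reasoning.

1. E ⊑ ((∀r.C ⊓ E) ⊔ B)  ⇔  (E ⊓ ((∃r.¬C ⊔ ¬E) ⊓ ¬B)) unsat w.r.t. T
   all branches close; clash {E, ¬E} at x₀
2. Hence E ⊑ ((∀r.C ⊓ E) ⊔ B): entailed.

Yes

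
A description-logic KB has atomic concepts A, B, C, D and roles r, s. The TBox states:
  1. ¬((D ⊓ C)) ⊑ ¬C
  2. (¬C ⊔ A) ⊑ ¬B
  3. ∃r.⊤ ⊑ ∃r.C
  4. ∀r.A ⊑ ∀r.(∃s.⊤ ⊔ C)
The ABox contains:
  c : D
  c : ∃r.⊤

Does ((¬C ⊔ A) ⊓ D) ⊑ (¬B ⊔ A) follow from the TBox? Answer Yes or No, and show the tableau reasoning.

Yes

1. ((¬C ⊔ A) ⊓ D) ⊑ (¬B ⊔ A)  ⇔  (((¬C ⊔ A) ⊓ D) ⊓ (B ⊓ ¬A)) unsat w.r.t. T
   all branches close; clash {B, ¬B} at x₀
2. Hence ((¬C ⊔ A) ⊓ D) ⊑ (¬B ⊔ A): entailed.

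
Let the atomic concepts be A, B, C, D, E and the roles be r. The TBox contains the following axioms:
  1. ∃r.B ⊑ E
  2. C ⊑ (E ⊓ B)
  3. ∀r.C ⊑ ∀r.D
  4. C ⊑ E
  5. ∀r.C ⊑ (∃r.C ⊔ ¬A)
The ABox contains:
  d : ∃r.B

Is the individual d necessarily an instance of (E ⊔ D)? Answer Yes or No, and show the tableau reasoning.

Yes

1. d : (E ⊔ D)?  L(d) = {∃r.B} ∪ {(¬E ⊓ ¬D)}
   clash {E, ¬E} at d — d ∈ (E ⊔ D)
2. Hence d : (E ⊔ D): entailed.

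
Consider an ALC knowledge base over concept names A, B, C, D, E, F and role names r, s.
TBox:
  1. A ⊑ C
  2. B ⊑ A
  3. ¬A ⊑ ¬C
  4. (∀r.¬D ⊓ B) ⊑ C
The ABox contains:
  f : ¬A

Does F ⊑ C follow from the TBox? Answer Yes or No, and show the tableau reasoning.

1. F ⊑ C  ⇔  (F ⊓ ¬C) unsat w.r.t. T
   open: L(x₀) ⊇ {F, ¬A, ¬B, ¬C}
2. Hence F ⊑ C: not entailed.

No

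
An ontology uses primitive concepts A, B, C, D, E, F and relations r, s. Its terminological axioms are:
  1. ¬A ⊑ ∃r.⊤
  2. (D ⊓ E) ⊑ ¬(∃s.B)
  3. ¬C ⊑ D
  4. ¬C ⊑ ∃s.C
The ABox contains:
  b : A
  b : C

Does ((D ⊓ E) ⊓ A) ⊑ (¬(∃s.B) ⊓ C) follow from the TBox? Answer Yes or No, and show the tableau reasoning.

No

1. ((D ⊓ E) ⊓ A) ⊑ (¬(∃s.B) ⊓ C)  ⇔  (((D ⊓ E) ⊓ A) ⊓ (∃s.B ⊔ ¬C)) unsat w.r.t. T
   apply at x₀: (D ⊓ E)⊑¬(∃s.B)
   open: L(x₀) ⊇ {A, D, E, ¬C, ∀s.¬B, …} (+ ∃-successors)
2. Hence ((D ⊓ E) ⊓ A) ⊑ (¬(∃s.B) ⊓ C): not entailed.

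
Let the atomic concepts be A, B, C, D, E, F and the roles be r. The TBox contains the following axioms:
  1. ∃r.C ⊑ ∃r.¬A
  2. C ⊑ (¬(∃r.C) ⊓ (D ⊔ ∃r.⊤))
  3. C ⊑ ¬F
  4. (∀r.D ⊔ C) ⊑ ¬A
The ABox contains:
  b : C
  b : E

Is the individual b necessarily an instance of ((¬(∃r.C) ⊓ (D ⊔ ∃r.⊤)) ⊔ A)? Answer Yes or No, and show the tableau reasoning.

1. b : ((¬(∃r.C) ⊓ (D ⊔ ∃r.⊤)) ⊔ A)?  L(b) = {C, E} ∪ {((∃r.C ⊔ (¬D ⊓ ∀r.⊥)) ⊓ ¬A)}
   clash ⊥ at an ∃-successor — b ∈ ((¬(∃r.C) ⊓ (D ⊔ ∃r.⊤)) ⊔ A)
2. Hence b : ((¬(∃r.C) ⊓ (D ⊔ ∃r.⊤)) ⊔ A): entailed.

Yes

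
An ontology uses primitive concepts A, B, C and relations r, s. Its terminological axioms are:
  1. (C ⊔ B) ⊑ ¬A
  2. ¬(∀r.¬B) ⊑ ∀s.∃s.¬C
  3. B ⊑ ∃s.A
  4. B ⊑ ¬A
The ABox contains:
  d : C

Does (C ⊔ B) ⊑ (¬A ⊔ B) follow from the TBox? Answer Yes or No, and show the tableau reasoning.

1. (C ⊔ B) ⊑ (¬A ⊔ B)  ⇔  ((C ⊔ B) ⊓ (A ⊓ ¬B)) unsat w.r.t. T
   all branches close; clash {B, ¬B} at x₀
2. Hence (C ⊔ B) ⊑ (¬A ⊔ B): entailed.

Yes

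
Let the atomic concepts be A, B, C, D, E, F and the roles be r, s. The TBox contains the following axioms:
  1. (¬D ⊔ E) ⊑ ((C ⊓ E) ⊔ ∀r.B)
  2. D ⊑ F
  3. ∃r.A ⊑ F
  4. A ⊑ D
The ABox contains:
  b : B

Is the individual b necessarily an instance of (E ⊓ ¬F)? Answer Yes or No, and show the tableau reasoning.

No

1. b : (E ⊓ ¬F)?  L(b) = {B} ∪ {(¬E ⊔ F)}
   open: L(b) ⊇ {B, ¬A, ¬D, ¬E, ∀r.B, …} — b ∉ (E ⊓ ¬F) possible
2. Hence b : (E ⊓ ¬F): not entailed.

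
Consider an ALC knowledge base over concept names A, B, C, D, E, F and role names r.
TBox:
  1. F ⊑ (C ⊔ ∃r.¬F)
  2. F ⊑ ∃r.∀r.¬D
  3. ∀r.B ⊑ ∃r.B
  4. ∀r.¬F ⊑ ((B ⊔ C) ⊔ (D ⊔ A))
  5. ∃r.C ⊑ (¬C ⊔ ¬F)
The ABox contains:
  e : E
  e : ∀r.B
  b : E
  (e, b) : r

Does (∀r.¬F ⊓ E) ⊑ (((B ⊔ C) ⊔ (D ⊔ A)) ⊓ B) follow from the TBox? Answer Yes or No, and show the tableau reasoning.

No

1. (∀r.¬F ⊓ E) ⊑ (((B ⊔ C) ⊔ (D ⊔ A)) ⊓ B)  ⇔  ((∀r.¬F ⊓ E) ⊓ (((¬B ⊓ ¬C) ⊓ (¬D ⊓ ¬A)) ⊔ ¬B)) unsat w.r.t. T
   apply at x₀: ∀r.¬F⊑((B ⊔ C) ⊔ (D ⊔ A))
   open: L(x₀) ⊇ {C, E, ¬B, ¬F, ∀r.¬C, …} (+ ∃-successors)
2. Hence (∀r.¬F ⊓ E) ⊑ (((B ⊔ C) ⊔ (D ⊔ A)) ⊓ B): not entailed.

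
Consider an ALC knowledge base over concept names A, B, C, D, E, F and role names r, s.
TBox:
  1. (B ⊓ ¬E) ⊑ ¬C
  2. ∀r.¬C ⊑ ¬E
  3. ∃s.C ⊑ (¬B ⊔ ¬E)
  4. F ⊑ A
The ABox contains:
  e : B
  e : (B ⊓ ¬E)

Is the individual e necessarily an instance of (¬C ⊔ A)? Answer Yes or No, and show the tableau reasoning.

1. e : (¬C ⊔ A)?  L(e) = {B, (B ⊓ ¬E)} ∪ {(C ⊓ ¬A)}
   clash {A, ¬A} at e — e ∈ (¬C ⊔ A)
2. Hence e : (¬C ⊔ A): entailed.

Yes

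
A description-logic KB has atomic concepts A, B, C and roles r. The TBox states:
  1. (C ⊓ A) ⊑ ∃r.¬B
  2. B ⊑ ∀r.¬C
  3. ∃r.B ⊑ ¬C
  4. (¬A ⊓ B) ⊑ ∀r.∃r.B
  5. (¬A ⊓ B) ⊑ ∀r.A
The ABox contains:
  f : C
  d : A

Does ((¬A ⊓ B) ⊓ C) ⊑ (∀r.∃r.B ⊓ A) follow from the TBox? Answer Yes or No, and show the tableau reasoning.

No

1. ((¬A ⊓ B) ⊓ C) ⊑ (∀r.∃r.B ⊓ A)  ⇔  (((¬A ⊓ B) ⊓ C) ⊓ (∃r.∀r.¬B ⊔ ¬A)) unsat w.r.t. T
   apply at x₀: B⊑∀r.¬C; (¬A ⊓ B)⊑∀r.∃r.B; (¬A ⊓ B)⊑∀r.A
   open: L(x₀) ⊇ {B, C, ¬A, ∀r.A, ∀r.¬B, …}
2. Hence ((¬A ⊓ B) ⊓ C) ⊑ (∀r.∃r.B ⊓ A): not entailed.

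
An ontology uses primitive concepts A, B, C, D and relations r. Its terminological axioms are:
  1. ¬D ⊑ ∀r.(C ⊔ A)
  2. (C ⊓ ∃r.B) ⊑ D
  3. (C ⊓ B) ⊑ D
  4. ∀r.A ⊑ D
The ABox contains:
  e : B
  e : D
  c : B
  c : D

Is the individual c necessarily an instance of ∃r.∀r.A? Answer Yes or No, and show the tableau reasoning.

1. c : ∃r.∀r.A?  L(c) = {B, D} ∪ {∀r.∃r.¬A}
   open: L(c) ⊇ {B, D, ∀r.∃r.¬A} — c ∉ ∃r.∀r.A possible
2. Hence c : ∃r.∀r.A: not entailed.

No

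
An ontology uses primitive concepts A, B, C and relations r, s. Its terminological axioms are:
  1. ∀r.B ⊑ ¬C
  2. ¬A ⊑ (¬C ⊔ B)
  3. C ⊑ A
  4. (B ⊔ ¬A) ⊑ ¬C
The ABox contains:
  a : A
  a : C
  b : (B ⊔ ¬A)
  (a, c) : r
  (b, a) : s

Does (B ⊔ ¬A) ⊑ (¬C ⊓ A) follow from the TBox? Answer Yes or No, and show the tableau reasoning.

No

1. (B ⊔ ¬A) ⊑ (¬C ⊓ A)  ⇔  ((B ⊔ ¬A) ⊓ (C ⊔ ¬A)) unsat w.r.t. T
   apply at x₀: (B ⊔ ¬A)⊑¬C
   open: L(x₀) ⊇ {B, ¬A, ¬C}
2. Hence (B ⊔ ¬A) ⊑ (¬C ⊓ A): not entailed.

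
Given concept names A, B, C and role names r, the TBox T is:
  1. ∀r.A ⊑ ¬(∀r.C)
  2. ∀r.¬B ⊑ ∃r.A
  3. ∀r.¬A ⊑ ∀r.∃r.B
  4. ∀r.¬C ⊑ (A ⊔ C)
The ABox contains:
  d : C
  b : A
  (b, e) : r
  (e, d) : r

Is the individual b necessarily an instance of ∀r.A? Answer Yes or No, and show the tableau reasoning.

No

1. b : ∀r.A?  L(b) = {A} ∪ {∃r.¬A}
   open: L(b) ⊇ {A, ∃r.A, ∃r.B, ∃r.C, ∃r.¬A} (+ ∃-successors) — b ∉ ∀r.A possible
2. Hence b : ∀r.A: not entailed.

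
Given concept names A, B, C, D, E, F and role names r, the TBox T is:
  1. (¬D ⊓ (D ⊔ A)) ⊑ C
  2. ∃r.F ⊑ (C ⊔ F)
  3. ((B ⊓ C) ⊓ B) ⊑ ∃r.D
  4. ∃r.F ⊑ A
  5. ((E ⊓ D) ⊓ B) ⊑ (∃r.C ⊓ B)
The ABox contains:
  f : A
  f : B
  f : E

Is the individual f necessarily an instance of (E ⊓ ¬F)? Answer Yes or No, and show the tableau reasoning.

No

1. f : (E ⊓ ¬F)?  L(f) = {A, B, E} ∪ {(¬E ⊔ F)}
   open: L(f) ⊇ {A, B, D, E, F, …} (+ ∃-successors) — f ∉ (E ⊓ ¬F) possible
2. Hence f : (E ⊓ ¬F): not entailed.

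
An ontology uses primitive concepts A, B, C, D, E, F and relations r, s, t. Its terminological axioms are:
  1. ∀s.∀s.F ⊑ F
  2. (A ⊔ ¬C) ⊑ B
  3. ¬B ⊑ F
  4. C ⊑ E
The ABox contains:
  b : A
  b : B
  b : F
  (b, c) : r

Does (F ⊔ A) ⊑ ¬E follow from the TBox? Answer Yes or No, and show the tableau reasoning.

No

1. (F ⊔ A) ⊑ ¬E  ⇔  ((F ⊔ A) ⊓ E) unsat w.r.t. T
   open: L(x₀) ⊇ {B, E, F}
2. Hence (F ⊔ A) ⊑ ¬E: not entailed.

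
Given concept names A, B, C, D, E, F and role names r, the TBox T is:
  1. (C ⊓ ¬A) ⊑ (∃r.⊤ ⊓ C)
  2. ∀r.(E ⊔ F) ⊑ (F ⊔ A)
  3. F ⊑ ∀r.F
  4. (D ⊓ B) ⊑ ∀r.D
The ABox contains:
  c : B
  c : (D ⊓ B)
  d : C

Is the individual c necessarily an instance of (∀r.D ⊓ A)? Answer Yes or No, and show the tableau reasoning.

No

1. c : (∀r.D ⊓ A)?  L(c) = {B, (D ⊓ B)} ∪ {(∃r.¬D ⊔ ¬A)}
   apply at c: (D ⊓ B)⊑∀r.D
   open: L(c) ⊇ {B, D, ¬A, ¬C, ¬F, …} (+ ∃-successors) — c ∉ (∀r.D ⊓ A) possible
2. Hence c : (∀r.D ⊓ A): not entailed.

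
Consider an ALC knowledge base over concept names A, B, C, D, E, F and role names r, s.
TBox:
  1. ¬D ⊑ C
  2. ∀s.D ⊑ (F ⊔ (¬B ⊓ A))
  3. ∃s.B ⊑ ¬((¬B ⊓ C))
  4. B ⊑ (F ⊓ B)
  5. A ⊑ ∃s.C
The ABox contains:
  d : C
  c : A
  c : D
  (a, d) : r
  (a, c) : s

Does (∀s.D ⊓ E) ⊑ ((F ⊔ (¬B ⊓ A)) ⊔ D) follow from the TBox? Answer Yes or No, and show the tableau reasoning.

Yes

1. (∀s.D ⊓ E) ⊑ ((F ⊔ (¬B ⊓ A)) ⊔ D)  ⇔  ((∀s.D ⊓ E) ⊓ ((¬F ⊓ (B ⊔ ¬A)) ⊓ ¬D)) unsat w.r.t. T
   all branches close; clash {F, ¬F} at x₀
2. Hence (∀s.D ⊓ E) ⊑ ((F ⊔ (¬B ⊓ A)) ⊔ D): entailed.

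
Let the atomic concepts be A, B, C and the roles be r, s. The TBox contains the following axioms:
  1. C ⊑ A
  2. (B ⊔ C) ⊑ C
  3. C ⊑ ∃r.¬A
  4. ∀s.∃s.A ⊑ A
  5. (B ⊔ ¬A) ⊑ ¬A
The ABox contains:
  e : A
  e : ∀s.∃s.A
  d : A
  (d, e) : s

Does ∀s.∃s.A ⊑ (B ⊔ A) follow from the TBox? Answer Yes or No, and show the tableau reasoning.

1. ∀s.∃s.A ⊑ (B ⊔ A)  ⇔  (∀s.∃s.A ⊓ (¬B ⊓ ¬A)) unsat w.r.t. T
   all branches close; clash {A, ¬A} at x₀
2. Hence ∀s.∃s.A ⊑ (B ⊔ A): entailed.

Yes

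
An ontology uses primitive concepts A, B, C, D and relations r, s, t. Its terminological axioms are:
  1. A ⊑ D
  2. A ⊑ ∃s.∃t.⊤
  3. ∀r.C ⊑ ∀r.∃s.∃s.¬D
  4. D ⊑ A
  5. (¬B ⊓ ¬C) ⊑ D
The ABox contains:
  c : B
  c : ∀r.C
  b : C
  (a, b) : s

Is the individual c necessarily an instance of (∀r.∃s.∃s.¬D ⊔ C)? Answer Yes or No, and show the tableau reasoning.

Yes

1. c : (∀r.∃s.∃s.¬D ⊔ C)?  L(c) = {B, ∀r.C} ∪ {(∃r.∀s.∀s.D ⊓ ¬C)}
   clash {D, ¬D} at an ∃-successor — c ∈ (∀r.∃s.∃s.¬D ⊔ C)
2. Hence c : (∀r.∃s.∃s.¬D ⊔ C): entailed.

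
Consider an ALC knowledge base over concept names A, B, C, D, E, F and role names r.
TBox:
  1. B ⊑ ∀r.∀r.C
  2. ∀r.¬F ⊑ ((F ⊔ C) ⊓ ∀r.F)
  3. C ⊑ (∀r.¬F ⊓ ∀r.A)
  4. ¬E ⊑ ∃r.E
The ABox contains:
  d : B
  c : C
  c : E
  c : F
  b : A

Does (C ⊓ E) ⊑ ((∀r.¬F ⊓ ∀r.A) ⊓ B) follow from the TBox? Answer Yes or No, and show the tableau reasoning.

No

1. (C ⊓ E) ⊑ ((∀r.¬F ⊓ ∀r.A) ⊓ B)  ⇔  ((C ⊓ E) ⊓ ((∃r.F ⊔ ∃r.¬A) ⊔ ¬B)) unsat w.r.t. T
   apply at x₀: C⊑(∀r.¬F ⊓ ∀r.A)
   open: L(x₀) ⊇ {C, E, ¬B, ∀r.A, ∀r.F, …}
2. Hence (C ⊓ E) ⊑ ((∀r.¬F ⊓ ∀r.A) ⊓ B): not entailed.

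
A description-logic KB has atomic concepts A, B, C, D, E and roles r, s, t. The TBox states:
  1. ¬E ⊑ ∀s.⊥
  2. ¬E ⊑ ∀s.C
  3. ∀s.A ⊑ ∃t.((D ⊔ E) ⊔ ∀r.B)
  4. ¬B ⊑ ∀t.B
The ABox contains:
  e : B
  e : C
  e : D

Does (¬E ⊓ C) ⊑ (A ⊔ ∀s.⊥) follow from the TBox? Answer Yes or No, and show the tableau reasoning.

Yes

1. (¬E ⊓ C) ⊑ (A ⊔ ∀s.⊥)  ⇔  ((¬E ⊓ C) ⊓ (¬A ⊓ ∃s.⊤)) unsat w.r.t. T
   all branches close; clash ⊥ at an ∃-successor
2. Hence (¬E ⊓ C) ⊑ (A ⊔ ∀s.⊥): entailed.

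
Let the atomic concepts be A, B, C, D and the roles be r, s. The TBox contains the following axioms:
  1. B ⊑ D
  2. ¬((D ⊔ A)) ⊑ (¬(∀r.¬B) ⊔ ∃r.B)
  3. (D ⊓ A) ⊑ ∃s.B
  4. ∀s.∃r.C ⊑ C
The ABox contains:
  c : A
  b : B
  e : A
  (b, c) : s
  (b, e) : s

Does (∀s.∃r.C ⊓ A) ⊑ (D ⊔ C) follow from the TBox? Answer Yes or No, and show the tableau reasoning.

1. (∀s.∃r.C ⊓ A) ⊑ (D ⊔ C)  ⇔  ((∀s.∃r.C ⊓ A) ⊓ (¬D ⊓ ¬C)) unsat w.r.t. T
   all branches close; clash {D, ¬D} at x₀
2. Hence (∀s.∃r.C ⊓ A) ⊑ (D ⊔ C): entailed.

Yes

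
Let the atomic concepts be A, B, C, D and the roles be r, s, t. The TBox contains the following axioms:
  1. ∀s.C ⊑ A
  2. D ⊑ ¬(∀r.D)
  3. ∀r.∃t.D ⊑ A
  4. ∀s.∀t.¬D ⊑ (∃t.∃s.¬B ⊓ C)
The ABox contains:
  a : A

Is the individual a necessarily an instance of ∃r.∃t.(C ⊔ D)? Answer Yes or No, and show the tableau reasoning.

No

1. a : ∃r.∃t.(C ⊔ D)?  L(a) = {A} ∪ {∀r.∀t.(¬C ⊓ ¬D)}
   open: L(a) ⊇ {A, ¬D, ∀r.∀t.(¬C ⊓ ¬D), ∃s.∃t.D} (+ ∃-successors) — a ∉ ∃r.∃t.(C ⊔ D) possible
2. Hence a : ∃r.∃t.(C ⊔ D): not entailed.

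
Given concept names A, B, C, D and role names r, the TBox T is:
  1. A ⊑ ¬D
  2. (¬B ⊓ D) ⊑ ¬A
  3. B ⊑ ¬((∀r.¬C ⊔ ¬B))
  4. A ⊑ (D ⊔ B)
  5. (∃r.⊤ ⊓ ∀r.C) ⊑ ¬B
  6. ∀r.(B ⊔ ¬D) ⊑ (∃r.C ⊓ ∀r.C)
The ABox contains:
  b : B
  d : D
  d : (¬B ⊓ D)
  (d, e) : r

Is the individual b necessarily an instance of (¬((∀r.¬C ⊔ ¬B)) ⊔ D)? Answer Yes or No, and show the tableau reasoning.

Yes

1. b : (¬((∀r.¬C ⊔ ¬B)) ⊔ D)?  L(b) = {B} ∪ {((∀r.¬C ⊔ ¬B) ⊓ ¬D)}
   clash {B, ¬B} at b — b ∈ (¬((∀r.¬C ⊔ ¬B)) ⊔ D)
2. Hence b : (¬((∀r.¬C ⊔ ¬B)) ⊔ D): entailed.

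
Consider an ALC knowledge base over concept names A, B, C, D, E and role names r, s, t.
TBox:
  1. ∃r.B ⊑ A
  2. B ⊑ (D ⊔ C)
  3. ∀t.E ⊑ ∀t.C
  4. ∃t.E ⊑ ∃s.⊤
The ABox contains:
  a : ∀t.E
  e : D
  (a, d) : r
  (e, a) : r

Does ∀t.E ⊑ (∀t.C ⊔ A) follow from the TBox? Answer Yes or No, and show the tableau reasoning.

1. ∀t.E ⊑ (∀t.C ⊔ A)  ⇔  (∀t.E ⊓ (∃t.¬C ⊓ ¬A)) unsat w.r.t. T
   all branches close; clash {A, ¬A} at x₀
2. Hence ∀t.E ⊑ (∀t.C ⊔ A): entailed.

Yes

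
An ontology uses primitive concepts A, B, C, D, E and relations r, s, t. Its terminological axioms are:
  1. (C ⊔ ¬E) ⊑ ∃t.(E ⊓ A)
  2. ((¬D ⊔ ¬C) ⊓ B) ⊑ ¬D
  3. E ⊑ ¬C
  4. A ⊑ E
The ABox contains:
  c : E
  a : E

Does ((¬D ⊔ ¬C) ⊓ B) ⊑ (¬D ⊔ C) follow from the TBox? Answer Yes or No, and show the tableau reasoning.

1. ((¬D ⊔ ¬C) ⊓ B) ⊑ (¬D ⊔ C)  ⇔  (((¬D ⊔ ¬C) ⊓ B) ⊓ (D ⊓ ¬C)) unsat w.r.t. T
   all branches close; clash {D, ¬D} at x₀
2. Hence ((¬D ⊔ ¬C) ⊓ B) ⊑ (¬D ⊔ C): entailed.

Yes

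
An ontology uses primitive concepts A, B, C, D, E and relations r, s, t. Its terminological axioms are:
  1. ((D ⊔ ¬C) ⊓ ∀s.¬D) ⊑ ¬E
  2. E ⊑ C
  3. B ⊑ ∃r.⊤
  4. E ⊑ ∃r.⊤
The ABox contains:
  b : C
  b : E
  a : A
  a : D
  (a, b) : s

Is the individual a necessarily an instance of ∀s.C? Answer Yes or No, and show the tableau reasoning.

No

1. a : ∀s.C?  L(a) = {A, D} ∪ {∃s.¬C}
   open: L(a) ⊇ {A, D, ¬B, ¬E, ∃s.¬C} (+ ∃-successors) — a ∉ ∀s.C possible
2. Hence a : ∀s.C: not entailed.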